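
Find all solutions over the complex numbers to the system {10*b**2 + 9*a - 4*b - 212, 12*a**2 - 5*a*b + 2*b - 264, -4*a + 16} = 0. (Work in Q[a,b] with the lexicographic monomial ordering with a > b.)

Compute a lex Gröbner basis by Buchberger's algorithm.
f_1 = 9*a + 10*b**2 - 4*b - 212, LT = a.
f_2 = 12*a**2 - 5*a*b + 2*b - 264, LT = a**2.
f_3 = -4*a + 16, LT = a.

S(f_1,f_2): lcm = a**2. S = 10/9*a*b**2 - 1/36*a*b - 212/9*a - 1/6*b + 22.
  leading term a*b**2: subtract (10/81*b**2)·f_1 from 10/9*a*b**2 - 1/36*a*b - 212/9*a - 1/6*b + 22 → -1/36*a*b - 212/9*a - 100/81*b**4 + 40/81*b**3 + 2120/81*b**2 - 1/6*b + 22
  leading term a*b: subtract (-1/324*b)·f_1 from -1/36*a*b - 212/9*a - 100/81*b**4 + 40/81*b**3 + 2120/81*b**2 - 1/6*b + 22 → -212/9*a - 100/81*b**4 + 85/162*b**3 + 2119/81*b**2 - 133/162*b + 22
  leading term a: subtract (-212/81)·f_1 from -212/9*a - 100/81*b**4 + 85/162*b**3 + 2119/81*b**2 - 133/162*b + 22 → -100/81*b**4 + 85/162*b**3 + 157/3*b**2 - 1829/162*b - 43162/81
  leading term b**4: no divisor's leading term divides it; move -100/81*b**4 to the remainder.
  leading term b**3: no divisor's leading term divides it; move 85/162*b**3 to the remainder.
  leading term b**2: no divisor's leading term divides it; move 157/3*b**2 to the remainder.
  leading term b: no divisor's leading term divides it; move -1829/162*b to the remainder.
  leading term 1: no divisor's leading term divides it; move -43162/81 to the remainder.
  remainder -100/81*b**4 + 85/162*b**3 + 157/3*b**2 - 1829/162*b - 43162/81 ≠ 0; add h_4 = -100/81*b**4 + 85/162*b**3 + 157/3*b**2 - 1829/162*b - 43162/81 to the basis.

S(f_1,f_3): lcm = a. S = 10/9*b**2 - 4/9*b - 176/9.
  leading term b**2: no divisor's leading term divides it; move 10/9*b**2 to the remainder.
  leading term b: no divisor's leading term divides it; move -4/9*b to the remainder.
  leading term 1: no divisor's leading term divides it; move -176/9 to the remainder.
  remainder 10/9*b**2 - 4/9*b - 176/9 ≠ 0; add h_5 = 10/9*b**2 - 4/9*b - 176/9 to the basis.

S(f_2,f_3): lcm = a**2. S = -5/12*a*b + 4*a + 1/6*b - 22.
  leading term a*b: subtract (-5/108*b)·f_1 from -5/12*a*b + 4*a + 1/6*b - 22 → 4*a + 25/54*b**3 - 5/27*b**2 - 521/54*b - 22
  leading term a: subtract (4/9)·f_1 from 4*a + 25/54*b**3 - 5/27*b**2 - 521/54*b - 22 → 25/54*b**3 - 125/27*b**2 - 425/54*b + 650/9
  leading term b**3: subtract (5/12*b)·h_5 from 25/54*b**3 - 125/27*b**2 - 425/54*b + 650/9 → -40/9*b**2 + 5/18*b + 650/9
  leading term b**2: subtract (-4)·h_5 from -40/9*b**2 + 5/18*b + 650/9 → -3/2*b - 6
  leading term b: no divisor's leading term divides it; move -3/2*b to the remainder.
  leading term 1: no divisor's leading term divides it; move -6 to the remainder.
  remainder -3/2*b - 6 ≠ 0; add h_6 = -3/2*b - 6 to the basis.

S(f_1,h_4): leading monomials are coprime, so the S-polynomial reduces to 0 (Buchberger's first criterion).
S(f_2,h_4): leading monomials are coprime, so the S-polynomial reduces to 0 (Buchberger's first criterion).
S(f_3,h_4): leading monomials are coprime, so the S-polynomial reduces to 0 (Buchberger's first criterion).
S(f_1,h_5): leading monomials are coprime, so the S-polynomial reduces to 0 (Buchberger's first criterion).
S(f_2,h_5): leading monomials are coprime, so the S-polynomial reduces to 0 (Buchberger's first criterion).
S(f_3,h_5): leading monomials are coprime, so the S-polynomial reduces to 0 (Buchberger's first criterion).
S(h_4,h_5): lcm = b**4. S = -1/40*b**3 - 2479/100*b**2 + 1829/200*b + 21581/50.
  leading term b**3: subtract (-9/400*b)·h_5 from -1/40*b**3 - 2479/100*b**2 + 1829/200*b + 21581/50 → -124/5*b**2 + 1741/200*b + 21581/50
  leading term b**2: subtract (-558/25)·h_5 from -124/5*b**2 + 1741/200*b + 21581/50 → -243/200*b - 243/50
  leading term b: subtract (81/100)·h_6 from -243/200*b - 243/50 → 0
  remainder 0.

S(f_1,h_6): leading monomials are coprime, so the S-polynomial reduces to 0 (Buchberger's first criterion).
S(f_2,h_6): leading monomials are coprime, so the S-polynomial reduces to 0 (Buchberger's first criterion).
S(f_3,h_6): leading monomials are coprime, so the S-polynomial reduces to 0 (Buchberger's first criterion).
S(h_4,h_6): lcm = b**4. S = -177/40*b**3 - 4239/100*b**2 + 1829/200*b + 21581/50.
  leading term b**3: subtract (-1593/400*b)·h_5 from -177/40*b**3 - 4239/100*b**2 + 1829/200*b + 21581/50 → -1104/25*b**2 - 13747/200*b + 21581/50
  leading term b**2: subtract (-4968/125)·h_5 from -1104/25*b**2 - 13747/200*b + 21581/50 → -86399/1000*b - 86399/250
  leading term b: subtract (86399/1500)·h_6 from -86399/1000*b - 86399/250 → 0
  remainder 0.

S(h_5,h_6): lcm = b**2. S = -22/5*b - 88/5.
  leading term b: subtract (44/15)·h_6 from -22/5*b - 88/5 → 0
  remainder 0.

Every S-polynomial of the final basis reduces to 0, so we have a Gröbner basis.
Inter-reduce: drop elements whose leading term is divisible by another's, tail-reduce, and make monic.
Reduced Gröbner basis: {a - 4, b + 4}.

Elimination: the polynomial b + 4 lies in the elimination ideal for b, so b ∈ {-4}. For each such b, the remaining basis elements (now univariate) give the rest of the solution.
  b = -4: the earlier basis element becomes a - 4 = 0, giving a = 4 — point (4, -4).
Each listed point satisfies every original equation (direct substitution).

{(4, -4)}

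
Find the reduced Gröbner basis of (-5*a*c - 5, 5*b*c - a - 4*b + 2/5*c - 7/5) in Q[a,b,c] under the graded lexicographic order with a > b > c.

G = {a**2 + 4*a*b + 7/5*a + 5*b + 2/5, a*c + 1, b*c - 1/5*a - 4/5*b + 2/25*c - 7/25}

f_1 = -5*a*c - 5, LT = a*c.
f_2 = 5*b*c - a - 4*b + 2/5*c - 7/5, LT = b*c.

S(f_1,f_2): lcm = a*b*c. S = 1/5*a**2 + 4/5*a*b - 2/25*a*c + 7/25*a + b.
  leading term a**2: no divisor's leading term divides it; move 1/5*a**2 to the remainder.
  leading term a*b: no divisor's leading term divides it; move 4/5*a*b to the remainder.
  leading term a*c: subtract (2/125)·f_1 from -2/25*a*c + 7/25*a + b → 7/25*a + b + 2/25
  leading term a: no divisor's leading term divides it; move 7/25*a to the remainder.
  leading term b: no divisor's leading term divides it; move b to the remainder.
  leading term 1: no divisor's leading term divides it; move 2/25 to the remainder.
  remainder 1/5*a**2 + 4/5*a*b + 7/25*a + b + 2/25 ≠ 0; add g_3 = 1/5*a**2 + 4/5*a*b + 7/25*a + b + 2/25 to the basis.

S(f_1,g_3): lcm = a**2*c. S = -4*a*b*c - 7/5*a*c - 5*b*c + a - 2/5*c.
  leading term a*b*c: subtract (4/5*b)·f_1 from -4*a*b*c - 7/5*a*c - 5*b*c + a - 2/5*c → -7/5*a*c - 5*b*c + a + 4*b - 2/5*c
  leading term a*c: subtract (7/25)·f_1 from -7/5*a*c - 5*b*c + a + 4*b - 2/5*c → -5*b*c + a + 4*b - 2/5*c + 7/5
  leading term b*c: subtract (-1)·f_2 from -5*b*c + a + 4*b - 2/5*c + 7/5 → 0
  remainder 0.

S(f_2,g_3): leading monomials are coprime, so the S-polynomial reduces to 0 (Buchberger's first criterion).
Every S-polynomial of the final basis reduces to 0, so we have a Gröbner basis.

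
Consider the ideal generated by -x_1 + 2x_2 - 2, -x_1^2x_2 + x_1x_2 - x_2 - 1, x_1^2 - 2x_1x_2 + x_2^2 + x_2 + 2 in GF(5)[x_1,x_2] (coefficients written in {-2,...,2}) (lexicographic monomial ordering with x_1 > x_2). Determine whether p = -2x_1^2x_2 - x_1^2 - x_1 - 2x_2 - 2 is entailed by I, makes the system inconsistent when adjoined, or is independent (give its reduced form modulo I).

First compute the reduced Gröbner basis of I by Buchberger's algorithm.
f_1 = -x_1 + 2x_2 - 2, LT = x_1.
f_2 = -x_1^2x_2 + x_1x_2 - x_2 - 1, LT = x_1^2x_2.
f_3 = x_1^2 - 2x_1x_2 + x_2^2 + x_2 + 2, LT = x_1^2.

S(f_1,f_2): lcm = x_1^2x_2. S = -2x_1x_2^2 - 2x_1x_2 - x_2 - 1.
  leading term x_1x_2^2: subtract (2x_2^2)·f_1 from -2x_1x_2^2 - 2x_1x_2 - x_2 - 1 → -2x_1x_2 + x_2^3 - x_2^2 - x_2 - 1
  leading term x_1x_2: subtract (2x_2)·f_1 from -2x_1x_2 + x_2^3 - x_2^2 - x_2 - 1 → x_2^3 - 2x_2 - 1
  leading term x_2^3: no divisor's leading term divides it; move x_2^3 to the remainder.
  leading term x_2: no divisor's leading term divides it; move -2x_2 to the remainder.
  leading term 1: no divisor's leading term divides it; move -1 to the remainder.
  remainder x_2^3 - 2x_2 - 1 ≠ 0; add h_4 = x_2^3 - 2x_2 - 1 to the basis.

S(f_1,f_3): lcm = x_1^2. S = 2x_1 - x_2^2 - x_2 - 2.
  leading term x_1: subtract (-2)·f_1 from 2x_1 - x_2^2 - x_2 - 2 → -x_2^2 - 2x_2 - 1
  leading term x_2^2: no divisor's leading term divides it; move -x_2^2 to the remainder.
  leading term x_2: no divisor's leading term divides it; move -2x_2 to the remainder.
  leading term 1: no divisor's leading term divides it; move -1 to the remainder.
  remainder -x_2^2 - 2x_2 - 1 ≠ 0; add h_5 = -x_2^2 - 2x_2 - 1 to the basis.

S(f_2,f_3): lcm = x_1^2x_2. S = 2x_1x_2^2 - x_1x_2 - x_2^3 - x_2^2 - x_2 + 1.
  leading term x_1x_2^2: subtract (-2x_2^2)·f_1 from 2x_1x_2^2 - x_1x_2 - x_2^3 - x_2^2 - x_2 + 1 → -x_1x_2 - 2x_2^3 - x_2 + 1
  leading term x_1x_2: subtract (x_2)·f_1 from -x_1x_2 - 2x_2^3 - x_2 + 1 → -2x_2^3 - 2x_2^2 + x_2 + 1
  leading term x_2^3: subtract (-2)·h_4 from -2x_2^3 - 2x_2^2 + x_2 + 1 → -2x_2^2 + 2x_2 - 1
  leading term x_2^2: subtract (2)·h_5 from -2x_2^2 + 2x_2 - 1 → x_2 + 1
  leading term x_2: no divisor's leading term divides it; move x_2 to the remainder.
  leading term 1: no divisor's leading term divides it; move 1 to the remainder.
  remainder x_2 + 1 ≠ 0; add h_6 = x_2 + 1 to the basis.

The other S-polynomials (S(f_1,h_4), S(f_2,h_4), S(f_3,h_4), S(f_1,h_5), S(f_2,h_5), S(f_3,h_5), S(h_4,h_5), S(f_1,h_6), S(f_2,h_6), S(f_3,h_6), S(h_4,h_6), S(h_5,h_6)) all reduce to 0 modulo the current basis, so we have a Gröbner basis.
Inter-reduce: drop elements whose leading term is divisible by another's, tail-reduce, and make monic.
Reduced Gröbner basis: {x_1 - 1, x_2 + 1}.
Label its elements g_1 = x_1 - 1, g_2 = x_2 + 1.

Reduce p = -2x_1^2x_2 - x_1^2 - x_1 - 2x_2 - 2 modulo G:
  leading term x_1^2x_2: subtract (-2x_1x_2)·g_1 from -2x_1^2x_2 - x_1^2 - x_1 - 2x_2 - 2 → -x_1^2 - 2x_1x_2 - x_1 - 2x_2 - 2
  leading term x_1^2: subtract (-x_1)·g_1 from -x_1^2 - 2x_1x_2 - x_1 - 2x_2 - 2 → -2x_1x_2 - 2x_1 - 2x_2 - 2
  leading term x_1x_2: subtract (-2x_2)·g_1 from -2x_1x_2 - 2x_1 - 2x_2 - 2 → -2x_1 + x_2 - 2
  leading term x_1: subtract (-2)·g_1 from -2x_1 + x_2 - 2 → x_2 + 1
  leading term x_2: subtract (1)·g_2 from x_2 + 1 → 0
  normal form = 0.
Since the normal form is 0, p ∈ I.

-2x_1^2x_2 - x_1^2 - x_1 - 2x_2 - 2 lies in I (it reduces to 0).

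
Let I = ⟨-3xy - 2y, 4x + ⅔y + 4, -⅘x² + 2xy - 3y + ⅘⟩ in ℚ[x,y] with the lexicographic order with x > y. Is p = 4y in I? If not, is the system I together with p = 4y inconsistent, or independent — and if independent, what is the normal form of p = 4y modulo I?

4y lies in I (it reduces to 0).

First compute the reduced Gröbner basis of I by Buchberger's algorithm.
f_1 = -3xy - 2y, LT = xy.
f_2 = 4x + ⅔y + 4, LT = x.
f_3 = -⅘x² + 2xy - 3y + ⅘, LT = x².

S(f_1,f_2): lcm = xy. S = -⅙y² - ⅓y.
  leading term y²: no divisor's leading term divides it; move -⅙y² to the remainder.
  leading term y: no divisor's leading term divides it; move -⅓y to the remainder.
  remainder -⅙y² - ⅓y ≠ 0; add h_4 = -⅙y² - ⅓y to the basis.

S(f_1,f_3): lcm = x²y. S = 5/2xy² + ⅔xy - 15/4y² + y.
  leading term xy²: subtract (-⅚y)·f_1 from 5/2xy² + ⅔xy - 15/4y² + y → ⅔xy - 65/12y² + y
  leading term xy: subtract (-2/9)·f_1 from ⅔xy - 65/12y² + y → -65/12y² + 5/9y
  leading term y²: subtract (65/2)·h_4 from -65/12y² + 5/9y → 205/18y
  leading term y: no divisor's leading term divides it; move 205/18y to the remainder.
  remainder 205/18y ≠ 0; add h_5 = 205/18y to the basis.

S(f_2,f_3): lcm = x². S = 8/3xy + x - 15/4y + 1.
  leading term xy: subtract (-8/9)·f_1 from 8/3xy + x - 15/4y + 1 → x - 199/36y + 1
  leading term x: subtract (¼)·f_2 from x - 199/36y + 1 → -205/36y
  leading term y: subtract (-½)·h_5 from -205/36y → 0
  remainder 0.

S(f_1,h_4): lcm = xy². S = -2xy + ⅔y².
  leading term xy: subtract (⅔)·f_1 from -2xy + ⅔y² → ⅔y² + 4/3y
  leading term y²: subtract (-4)·h_4 from ⅔y² + 4/3y → 0
  remainder 0.

S(f_2,h_4): leading monomials are coprime, so the S-polynomial reduces to 0 (Buchberger's first criterion).
S(f_3,h_4): leading monomials are coprime, so the S-polynomial reduces to 0 (Buchberger's first criterion).
S(f_1,h_5): lcm = xy. S = ⅔y.
  leading term y: subtract (12/205)·h_5 from ⅔y → 0
  remainder 0.

S(f_2,h_5): leading monomials are coprime, so the S-polynomial reduces to 0 (Buchberger's first criterion).
S(f_3,h_5): leading monomials are coprime, so the S-polynomial reduces to 0 (Buchberger's first criterion).
S(h_4,h_5): lcm = y². S = 2y.
  leading term y: subtract (36/205)·h_5 from 2y → 0
  remainder 0.

Every S-polynomial of the final basis reduces to 0, so we have a Gröbner basis.
Inter-reduce: drop elements whose leading term is divisible by another's, tail-reduce, and make monic.
Reduced Gröbner basis: {x + 1, y}.
Label its elements g_1 = x + 1, g_2 = y.

Reduce p = 4y modulo G:
  leading term y: subtract (4)·g_2 from 4y → 0
  normal form = 0.
Since the normal form is 0, p ∈ I.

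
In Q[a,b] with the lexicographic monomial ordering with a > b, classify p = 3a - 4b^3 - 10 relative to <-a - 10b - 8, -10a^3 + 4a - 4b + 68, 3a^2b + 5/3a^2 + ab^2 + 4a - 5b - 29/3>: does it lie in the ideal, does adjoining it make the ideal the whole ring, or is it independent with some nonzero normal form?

3a - 4b^3 - 10 lies in I (it reduces to 0).

First compute the reduced Gröbner basis of I by Buchberger's algorithm.
f_1 = -a - 10b - 8, LT = a.
f_2 = -10a^3 + 4a - 4b + 68, LT = a^3.
f_3 = 3a^2b + 5/3a^2 + ab^2 + 4a - 5b - 29/3, LT = a^2b.

S(f_1,f_2): lcm = a^3. S = 10a^2b + 8a^2 + 2/5a - 2/5b + 34/5.
  leading term a^2b: subtract (-10ab)·f_1 from 10a^2b + 8a^2 + 2/5a - 2/5b + 34/5 → 8a^2 - 100ab^2 - 80ab + 2/5a - 2/5b + 34/5
  leading term a^2: subtract (-8a)·f_1 from 8a^2 - 100ab^2 - 80ab + 2/5a - 2/5b + 34/5 → -100ab^2 - 160ab - 318/5a - 2/5b + 34/5
  leading term ab^2: subtract (100b^2)·f_1 from -100ab^2 - 160ab - 318/5a - 2/5b + 34/5 → -160ab - 318/5a + 1000b^3 + 800b^2 - 2/5b + 34/5
  leading term ab: subtract (160b)·f_1 from -160ab - 318/5a + 1000b^3 + 800b^2 - 2/5b + 34/5 → -318/5a + 1000b^3 + 2400b^2 + 6398/5b + 34/5
  leading term a: subtract (318/5)·f_1 from -318/5a + 1000b^3 + 2400b^2 + 6398/5b + 34/5 → 1000b^3 + 2400b^2 + 9578/5b + 2578/5
  leading term b^3: no divisor's leading term divides it; move 1000b^3 to the remainder.
  leading term b^2: no divisor's leading term divides it; move 2400b^2 to the remainder.
  leading term b: no divisor's leading term divides it; move 9578/5b to the remainder.
  leading term 1: no divisor's leading term divides it; move 2578/5 to the remainder.
  remainder 1000b^3 + 2400b^2 + 9578/5b + 2578/5 ≠ 0; add h_4 = 1000b^3 + 2400b^2 + 9578/5b + 2578/5 to the basis.

S(f_1,f_3): lcm = a^2b. S = -5/9a^2 + 29/3ab^2 + 8ab - 4/3a + 5/3b + 29/9.
  leading term a^2: subtract (5/9a)·f_1 from -5/9a^2 + 29/3ab^2 + 8ab - 4/3a + 5/3b + 29/9 → 29/3ab^2 + 122/9ab + 28/9a + 5/3b + 29/9
  leading term ab^2: subtract (-29/3b^2)·f_1 from 29/3ab^2 + 122/9ab + 28/9a + 5/3b + 29/9 → 122/9ab + 28/9a - 290/3b^3 - 232/3b^2 + 5/3b + 29/9
  leading term ab: subtract (-122/9b)·f_1 from 122/9ab + 28/9a - 290/3b^3 - 232/3b^2 + 5/3b + 29/9 → 28/9a - 290/3b^3 - 1916/9b^2 - 961/9b + 29/9
  leading term a: subtract (-28/9)·f_1 from 28/9a - 290/3b^3 - 1916/9b^2 - 961/9b + 29/9 → -290/3b^3 - 1916/9b^2 - 1241/9b - 65/3
  leading term b^3: subtract (-29/300)·h_4 from -290/3b^3 - 1916/9b^2 - 1241/9b - 65/3 → 172/9b^2 + 106393/2250b + 21131/750
  leading term b^2: no divisor's leading term divides it; move 172/9b^2 to the remainder.
  leading term b: no divisor's leading term divides it; move 106393/2250b to the remainder.
  leading term 1: no divisor's leading term divides it; move 21131/750 to the remainder.
  remainder 172/9b^2 + 106393/2250b + 21131/750 ≠ 0; add h_5 = 172/9b^2 + 106393/2250b + 21131/750 to the basis.

S(f_2,f_3): lcm = a^3b. S = -5/9a^3 - 1/3a^2b^2 - 4/3a^2 + 19/15ab + 29/9a + 2/5b^2 - 34/5b.
  leading term a^3: subtract (5/9a^2)·f_1 from -5/9a^3 - 1/3a^2b^2 - 4/3a^2 + 19/15ab + 29/9a + 2/5b^2 - 34/5b → -1/3a^2b^2 + 50/9a^2b + 28/9a^2 + 19/15ab + 29/9a + 2/5b^2 - 34/5b
  leading term a^2b^2: subtract (1/3ab^2)·f_1 from -1/3a^2b^2 + 50/9a^2b + 28/9a^2 + 19/15ab + 29/9a + 2/5b^2 - 34/5b → 50/9a^2b + 28/9a^2 + 10/3ab^3 + 8/3ab^2 + 19/15ab + 29/9a + 2/5b^2 - 34/5b
  leading term a^2b: subtract (-50/9ab)·f_1 from 50/9a^2b + 28/9a^2 + 10/3ab^3 + 8/3ab^2 + 19/15ab + 29/9a + 2/5b^2 - 34/5b → 28/9a^2 + 10/3ab^3 - 476/9ab^2 - 1943/45ab + 29/9a + 2/5b^2 - 34/5b
  leading term a^2: subtract (-28/9a)·f_1 from 28/9a^2 + 10/3ab^3 - 476/9ab^2 - 1943/45ab + 29/9a + 2/5b^2 - 34/5b → 10/3ab^3 - 476/9ab^2 - 3343/45ab - 65/3a + 2/5b^2 - 34/5b
  leading term ab^3: subtract (-10/3b^3)·f_1 from 10/3ab^3 - 476/9ab^2 - 3343/45ab - 65/3a + 2/5b^2 - 34/5b → -476/9ab^2 - 3343/45ab - 65/3a - 100/3b^4 - 80/3b^3 + 2/5b^2 - 34/5b
  leading term ab^2: subtract (476/9b^2)·f_1 from -476/9ab^2 - 3343/45ab - 65/3a - 100/3b^4 - 80/3b^3 + 2/5b^2 - 34/5b → -3343/45ab - 65/3a - 100/3b^4 + 4520/9b^3 + 19058/45b^2 - 34/5b
  leading term ab: subtract (3343/45b)·f_1 from -3343/45ab - 65/3a - 100/3b^4 + 4520/9b^3 + 19058/45b^2 - 34/5b → -65/3a - 100/3b^4 + 4520/9b^3 + 5832/5b^2 + 26438/45b
  leading term a: subtract (65/3)·f_1 from -65/3a - 100/3b^4 + 4520/9b^3 + 5832/5b^2 + 26438/45b → -100/3b^4 + 4520/9b^3 + 5832/5b^2 + 36188/45b + 520/3
  leading term b^4: subtract (-1/30b)·h_4 from -100/3b^4 + 4520/9b^3 + 5832/5b^2 + 36188/45b + 520/3 → 5240/9b^3 + 92269/75b^2 + 184807/225b + 520/3
  leading term b^3: subtract (131/225)·h_4 from 5240/9b^3 + 92269/75b^2 + 184807/225b + 520/3 → -4177/25b^2 - 330683/1125b - 142718/1125
  leading term b^2: subtract (-37593/4300)·h_5 from -4177/25b^2 - 330683/1125b - 142718/1125 → 1155758249/9675000b + 1155758249/9675000
  leading term b: no divisor's leading term divides it; move 1155758249/9675000b to the remainder.
  leading term 1: no divisor's leading term divides it; move 1155758249/9675000 to the remainder.
  remainder 1155758249/9675000b + 1155758249/9675000 ≠ 0; add h_6 = 1155758249/9675000b + 1155758249/9675000 to the basis.

The other S-polynomials (S(f_1,h_4), S(f_2,h_4), S(f_3,h_4), S(f_1,h_5), S(f_2,h_5), S(f_3,h_5), S(h_4,h_5), S(f_1,h_6), S(f_2,h_6), S(f_3,h_6), S(h_4,h_6), S(h_5,h_6)) all reduce to 0 modulo the current basis, so we have a Gröbner basis.
Inter-reduce: drop elements whose leading term is divisible by another's, tail-reduce, and make monic.
Reduced Gröbner basis: {a - 2, b + 1}.
Label its elements g_1 = a - 2, g_2 = b + 1.

Reduce p = 3a - 4b^3 - 10 modulo G:
  leading term a: subtract (3)·g_1 from 3a - 4b^3 - 10 → -4b^3 - 4
  leading term b^3: subtract (-4b^2)·g_2 from -4b^3 - 4 → 4b^2 - 4
  leading term b^2: subtract (4b)·g_2 from 4b^2 - 4 → -4b - 4
  leading term b: subtract (-4)·g_2 from -4b - 4 → 0
  normal form = 0.
Since the normal form is 0, p ∈ I.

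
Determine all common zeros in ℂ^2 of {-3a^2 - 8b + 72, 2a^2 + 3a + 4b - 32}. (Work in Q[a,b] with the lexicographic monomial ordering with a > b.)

Compute a lex Gröbner basis by Buchberger's algorithm.
f_1 = -3a^2 - 8b + 72, LT = a^2.
f_2 = 2a^2 + 3a + 4b - 32, LT = a^2.

S(f_1,f_2): lcm = a^2. S = -3/2a + 2/3b - 8.
  leading term a: no divisor's leading term divides it; move -3/2a to the remainder.
  leading term b: no divisor's leading term divides it; move 2/3b to the remainder.
  leading term 1: no divisor's leading term divides it; move -8 to the remainder.
  remainder -3/2a + 2/3b - 8 ≠ 0; add h_3 = -3/2a + 2/3b - 8 to the basis.

S(f_1,h_3): lcm = a^2. S = 4/9ab - 16/3a + 8/3b - 24.
  leading term ab: subtract (-8/27b)·h_3 from 4/9ab - 16/3a + 8/3b - 24 → -16/3a + 16/81b^2 + 8/27b - 24
  leading term a: subtract (32/9)·h_3 from -16/3a + 16/81b^2 + 8/27b - 24 → 16/81b^2 - 56/27b + 40/9
  leading term b^2: no divisor's leading term divides it; move 16/81b^2 to the remainder.
  leading term b: no divisor's leading term divides it; move -56/27b to the remainder.
  leading term 1: no divisor's leading term divides it; move 40/9 to the remainder.
  remainder 16/81b^2 - 56/27b + 40/9 ≠ 0; add h_4 = 16/81b^2 - 56/27b + 40/9 to the basis.

The other S-polynomials (S(f_2,h_3), S(f_1,h_4), S(f_2,h_4), S(h_3,h_4)) all reduce to 0 modulo the current basis, so we have a Gröbner basis.
Inter-reduce: drop elements whose leading term is divisible by another's, tail-reduce, and make monic.
Reduced Gröbner basis: {a - 4/9b + 16/3, b^2 - 21/2b + 45/2}.

Elimination: the polynomial b^2 - 21/2b + 45/2 lies in the elimination ideal for b, so b ∈ {3, 15/2}. For each such b, the remaining basis elements (now univariate) give the rest of the solution.
  b = 3: the earlier basis element becomes a + 4 = 0, giving a = -4 — point (-4, 3).
  b = 15/2: the earlier basis element becomes a + 2 = 0, giving a = -2 — point (-2, 15/2).

{(-4, 3), (-2, 15/2)}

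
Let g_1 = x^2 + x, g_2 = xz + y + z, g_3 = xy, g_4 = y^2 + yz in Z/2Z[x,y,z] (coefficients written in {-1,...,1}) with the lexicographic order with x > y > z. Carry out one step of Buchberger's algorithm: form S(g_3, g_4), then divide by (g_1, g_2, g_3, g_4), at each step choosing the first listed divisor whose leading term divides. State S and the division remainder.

lcm(LM(g_3), LM(g_4)) = xy^2.
S = (lcm/LT(g_3))·g_3 − (lcm/LT(g_4))·g_4 = xyz.
Reduce S modulo (g_1, g_2, g_3, g_4) in that order:
  leading term xyz: subtract (y)·g_2 from xyz → y^2 + yz
  leading term y^2: subtract (1)·g_4 from y^2 + yz → 0
The remainder is 0, so this S-polynomial contributes no new basis element.

S(g_3, g_4) = xyz; remainder on division = 0.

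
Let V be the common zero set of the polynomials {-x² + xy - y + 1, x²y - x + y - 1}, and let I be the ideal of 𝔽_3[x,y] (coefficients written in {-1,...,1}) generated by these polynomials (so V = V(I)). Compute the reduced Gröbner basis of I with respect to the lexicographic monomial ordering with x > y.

f_1 = -x² + xy - y + 1, LT = x².
f_2 = x²y - x + y - 1, LT = x²y.

S(f_1,f_2): lcm = x²y. S = -xy² + x + y² + y + 1.
  reduce S modulo (f_1, f_2):
  remainder -xy² + x + y² + y + 1 ≠ 0; add g_3 = -xy² + x + y² + y + 1 to the basis.

S(f_1,g_3): lcm = x²y². S = x² - xy³ + xy² + xy + x + y³ - y².
  reduce S modulo (f_1, f_2, g_3):
  remainder xy - x - y² - y - 1 ≠ 0; add g_4 = xy - x - y² - y - 1 to the basis.

S(g_3,g_4): lcm = xy². S = xy - x + y³ - 1.
  reduce S modulo (f_1, f_2, g_3, g_4):
  remainder y³ + y² + y ≠ 0; add g_5 = y³ + y² + y to the basis.

The other S-polynomials (S(f_2,g_3), S(f_1,g_4), S(f_2,g_4), S(f_1,g_5), S(f_2,g_5), S(g_3,g_5), S(g_4,g_5)) all reduce to 0 modulo the current basis, so we have a Gröbner basis.
Inter-reduce: drop elements whose leading term is divisible by another's, tail-reduce, and make monic.

G = {x² - x - y² + 1, xy - x - y² - y - 1, y³ + y² + y}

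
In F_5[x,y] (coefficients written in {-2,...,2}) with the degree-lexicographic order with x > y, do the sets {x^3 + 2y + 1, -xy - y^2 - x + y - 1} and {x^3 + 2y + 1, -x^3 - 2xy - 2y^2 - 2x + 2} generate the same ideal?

Yes, the ideals are equal.

Since reduced Gröbner bases are canonical representatives of ideals under a given ordering, it suffices to compute and compare them.
Buchberger on the first generating set:
f_1 = x^3 + 2y + 1, LT = x^3.
f_2 = -xy - y^2 - x + y - 1, LT = xy.

S(f_1,f_2): lcm = x^3y. S = -x^2y^2 - x^3 + x^2y - x^2 + 2y^2 + y.
  leading term x^2y^2: subtract (xy)·f_2 from -x^2y^2 - x^3 + x^2y - x^2 + 2y^2 + y → xy^3 - x^3 + 2x^2y - xy^2 - x^2 + xy + 2y^2 + y
  leading term xy^3: subtract (-y^2)·f_2 from xy^3 - x^3 + 2x^2y - xy^2 - x^2 + xy + 2y^2 + y → -y^4 - x^3 + 2x^2y - 2xy^2 + y^3 - x^2 + xy + y^2 + y
  leading term y^4: no divisor's leading term divides it; move -y^4 to the remainder.
  leading term x^3: subtract (-1)·f_1 from -x^3 + 2x^2y - 2xy^2 + y^3 - x^2 + xy + y^2 + y → 2x^2y - 2xy^2 + y^3 - x^2 + xy + y^2 - 2y + 1
  leading term x^2y: subtract (-2x)·f_2 from 2x^2y - 2xy^2 + y^3 - x^2 + xy + y^2 - 2y + 1 → xy^2 + y^3 + 2x^2 - 2xy + y^2 - 2x - 2y + 1
  leading term xy^2: subtract (-y)·f_2 from xy^2 + y^3 + 2x^2 - 2xy + y^2 - 2x - 2y + 1 → 2x^2 + 2xy + 2y^2 - 2x + 2y + 1
  leading term x^2: no divisor's leading term divides it; move 2x^2 to the remainder.
  leading term xy: subtract (-2)·f_2 from 2xy + 2y^2 - 2x + 2y + 1 → x - y - 1
  leading term x: no divisor's leading term divides it; move x to the remainder.
  leading term y: no divisor's leading term divides it; move -y to the remainder.
  leading term 1: no divisor's leading term divides it; move -1 to the remainder.
  remainder -y^4 + 2x^2 + x - y - 1 ≠ 0; add g_3 = -y^4 + 2x^2 + x - y - 1 to the basis.

The other S-polynomials (S(f_1,g_3), S(f_2,g_3)) all reduce to 0 modulo the current basis, so we have a Gröbner basis.
Inter-reduce: drop elements whose leading term is divisible by another's, tail-reduce, and make monic.
Reduced Gröbner basis: {y^4 - 2x^2 - x + y + 1, x^3 + 2y + 1, xy + y^2 + x - y + 1}.

Buchberger on the second generating set:
h_1 = x^3 + 2y + 1, LT = x^3.
h_2 = -x^3 - 2xy - 2y^2 - 2x + 2, LT = x^3.

S(h_1,h_2): lcm = x^3. S = -2xy - 2y^2 - 2x + 2y - 2.
  leading term xy: no divisor's leading term divides it; move -2xy to the remainder.
  leading term y^2: no divisor's leading term divides it; move -2y^2 to the remainder.
  leading term x: no divisor's leading term divides it; move -2x to the remainder.
  leading term y: no divisor's leading term divides it; move 2y to the remainder.
  leading term 1: no divisor's leading term divides it; move -2 to the remainder.
  remainder -2xy - 2y^2 - 2x + 2y - 2 ≠ 0; add k_3 = -2xy - 2y^2 - 2x + 2y - 2 to the basis.

S(h_1,k_3): lcm = x^3y. S = -x^2y^2 - x^3 + x^2y - x^2 + 2y^2 + y.
  leading term x^2y^2: subtract (-2xy)·k_3 from -x^2y^2 - x^3 + x^2y - x^2 + 2y^2 + y → xy^3 - x^3 + 2x^2y - xy^2 - x^2 + xy + 2y^2 + y
  leading term xy^3: subtract (2y^2)·k_3 from xy^3 - x^3 + 2x^2y - xy^2 - x^2 + xy + 2y^2 + y → -y^4 - x^3 + 2x^2y - 2xy^2 + y^3 - x^2 + xy + y^2 + y
  leading term y^4: no divisor's leading term divides it; move -y^4 to the remainder.
  leading term x^3: subtract (-1)·h_1 from -x^3 + 2x^2y - 2xy^2 + y^3 - x^2 + xy + y^2 + y → 2x^2y - 2xy^2 + y^3 - x^2 + xy + y^2 - 2y + 1
  leading term x^2y: subtract (-x)·k_3 from 2x^2y - 2xy^2 + y^3 - x^2 + xy + y^2 - 2y + 1 → xy^2 + y^3 + 2x^2 - 2xy + y^2 - 2x - 2y + 1
  leading term xy^2: subtract (2y)·k_3 from xy^2 + y^3 + 2x^2 - 2xy + y^2 - 2x - 2y + 1 → 2x^2 + 2xy + 2y^2 - 2x + 2y + 1
  leading term x^2: no divisor's leading term divides it; move 2x^2 to the remainder.
  leading term xy: subtract (-1)·k_3 from 2xy + 2y^2 - 2x + 2y + 1 → x - y - 1
  leading term x: no divisor's leading term divides it; move x to the remainder.
  leading term y: no divisor's leading term divides it; move -y to the remainder.
  leading term 1: no divisor's leading term divides it; move -1 to the remainder.
  remainder -y^4 + 2x^2 + x - y - 1 ≠ 0; add k_4 = -y^4 + 2x^2 + x - y - 1 to the basis.

The other S-polynomials (S(h_2,k_3), S(h_1,k_4), S(h_2,k_4), S(k_3,k_4)) all reduce to 0 modulo the current basis, so we have a Gröbner basis.
Inter-reduce: drop elements whose leading term is divisible by another's, tail-reduce, and make monic.
Reduced Gröbner basis: {y^4 - 2x^2 - x + y + 1, x^3 + 2y + 1, xy + y^2 + x - y + 1}.

These coincide, so the ideals are equal.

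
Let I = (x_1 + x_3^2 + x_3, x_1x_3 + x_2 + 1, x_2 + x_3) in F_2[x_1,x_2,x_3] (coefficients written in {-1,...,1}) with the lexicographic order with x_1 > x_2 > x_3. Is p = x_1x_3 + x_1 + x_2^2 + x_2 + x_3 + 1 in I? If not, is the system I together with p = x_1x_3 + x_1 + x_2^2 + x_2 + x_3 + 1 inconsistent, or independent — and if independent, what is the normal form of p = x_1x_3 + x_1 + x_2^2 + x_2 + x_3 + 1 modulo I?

x_1x_3 + x_1 + x_2^2 + x_2 + x_3 + 1 lies in I (it reduces to 0).

First compute the reduced Gröbner basis of I by Buchberger's algorithm.
f_1 = x_1 + x_3^2 + x_3, LT = x_1.
f_2 = x_1x_3 + x_2 + 1, LT = x_1x_3.
f_3 = x_2 + x_3, LT = x_2.

S(f_1,f_2): lcm = x_1x_3. S = x_2 + x_3^3 + x_3^2 + 1.
  leading term x_2: subtract (1)·f_3 from x_2 + x_3^3 + x_3^2 + 1 → x_3^3 + x_3^2 + x_3 + 1
  leading term x_3^3: no divisor's leading term divides it; move x_3^3 to the remainder.
  leading term x_3^2: no divisor's leading term divides it; move x_3^2 to the remainder.
  leading term x_3: no divisor's leading term divides it; move x_3 to the remainder.
  leading term 1: no divisor's leading term divides it; move 1 to the remainder.
  remainder x_3^3 + x_3^2 + x_3 + 1 ≠ 0; add h_4 = x_3^3 + x_3^2 + x_3 + 1 to the basis.

The other S-polynomials (S(f_1,f_3), S(f_2,f_3), S(f_1,h_4), S(f_2,h_4), S(f_3,h_4)) all reduce to 0 modulo the current basis, so we have a Gröbner basis.
Inter-reduce: drop elements whose leading term is divisible by another's, tail-reduce, and make monic.
Reduced Gröbner basis: {x_1 + x_3^2 + x_3, x_2 + x_3, x_3^3 + x_3^2 + x_3 + 1}.
Label its elements g_1 = x_1 + x_3^2 + x_3, g_2 = x_2 + x_3, g_3 = x_3^3 + x_3^2 + x_3 + 1.

Reduce p = x_1x_3 + x_1 + x_2^2 + x_2 + x_3 + 1 modulo G:
  leading term x_1x_3: subtract (x_3)·g_1 from x_1x_3 + x_1 + x_2^2 + x_2 + x_3 + 1 → x_1 + x_2^2 + x_2 + x_3^3 + x_3^2 + x_3 + 1
  leading term x_1: subtract (1)·g_1 from x_1 + x_2^2 + x_2 + x_3^3 + x_3^2 + x_3 + 1 → x_2^2 + x_2 + x_3^3 + 1
  leading term x_2^2: subtract (x_2)·g_2 from x_2^2 + x_2 + x_3^3 + 1 → x_2x_3 + x_2 + x_3^3 + 1
  leading term x_2x_3: subtract (x_3)·g_2 from x_2x_3 + x_2 + x_3^3 + 1 → x_2 + x_3^3 + x_3^2 + 1
  leading term x_2: subtract (1)·g_2 from x_2 + x_3^3 + x_3^2 + 1 → x_3^3 + x_3^2 + x_3 + 1
  leading term x_3^3: subtract (1)·g_3 from x_3^3 + x_3^2 + x_3 + 1 → 0
  normal form = 0.
Since the normal form is 0, p ∈ I.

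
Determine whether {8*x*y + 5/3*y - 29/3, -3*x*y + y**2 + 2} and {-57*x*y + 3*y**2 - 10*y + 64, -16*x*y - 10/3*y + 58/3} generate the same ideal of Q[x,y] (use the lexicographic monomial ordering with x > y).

Yes, the ideals are equal.

Two ideals are equal iff their reduced Gröbner bases coincide (the reduced basis is unique for a fixed ordering).
Buchberger on the first generating set:
f_1 = 8*x*y + 5/3*y - 29/3, LT = x*y.
f_2 = -3*x*y + y**2 + 2, LT = x*y.

S(f_1,f_2): lcm = x*y. S = 1/3*y**2 + 5/24*y - 13/24.
  leading term y**2: no divisor's leading term divides it; move 1/3*y**2 to the remainder.
  leading term y: no divisor's leading term divides it; move 5/24*y to the remainder.
  leading term 1: no divisor's leading term divides it; move -13/24 to the remainder.
  remainder 1/3*y**2 + 5/24*y - 13/24 ≠ 0; add g_3 = 1/3*y**2 + 5/24*y - 13/24 to the basis.

S(f_1,g_3): lcm = x*y**2. S = -5/8*x*y + 13/8*x + 5/24*y**2 - 29/24*y.
  leading term x*y: subtract (-5/64)·f_1 from -5/8*x*y + 13/8*x + 5/24*y**2 - 29/24*y → 13/8*x + 5/24*y**2 - 69/64*y - 145/192
  leading term x: no divisor's leading term divides it; move 13/8*x to the remainder.
  leading term y**2: subtract (5/8)·g_3 from 5/24*y**2 - 69/64*y - 145/192 → -29/24*y - 5/12
  leading term y: no divisor's leading term divides it; move -29/24*y to the remainder.
  leading term 1: no divisor's leading term divides it; move -5/12 to the remainder.
  remainder 13/8*x - 29/24*y - 5/12 ≠ 0; add g_4 = 13/8*x - 29/24*y - 5/12 to the basis.

The other S-polynomials (S(f_2,g_3), S(f_1,g_4), S(f_2,g_4), S(g_3,g_4)) all reduce to 0 modulo the current basis, so we have a Gröbner basis.
Inter-reduce: drop elements whose leading term is divisible by another's, tail-reduce, and make monic.
Reduced Gröbner basis: {x - 29/39*y - 10/39, y**2 + 5/8*y - 13/8}.

Buchberger on the second generating set:
h_1 = -57*x*y + 3*y**2 - 10*y + 64, LT = x*y.
h_2 = -16*x*y - 10/3*y + 58/3, LT = x*y.

S(h_1,h_2): lcm = x*y. S = -1/19*y**2 - 5/152*y + 13/152.
  leading term y**2: no divisor's leading term divides it; move -1/19*y**2 to the remainder.
  leading term y: no divisor's leading term divides it; move -5/152*y to the remainder.
  leading term 1: no divisor's leading term divides it; move 13/152 to the remainder.
  remainder -1/19*y**2 - 5/152*y + 13/152 ≠ 0; add k_3 = -1/19*y**2 - 5/152*y + 13/152 to the basis.

S(h_1,k_3): lcm = x*y**2. S = -5/8*x*y + 13/8*x - 1/19*y**3 + 10/57*y**2 - 64/57*y.
  leading term x*y: subtract (5/456)·h_1 from -5/8*x*y + 13/8*x - 1/19*y**3 + 10/57*y**2 - 64/57*y → 13/8*x - 1/19*y**3 + 65/456*y**2 - 77/76*y - 40/57
  leading term x: no divisor's leading term divides it; move 13/8*x to the remainder.
  leading term y**3: subtract (y)·k_3 from -1/19*y**3 + 65/456*y**2 - 77/76*y - 40/57 → 10/57*y**2 - 167/152*y - 40/57
  leading term y**2: subtract (-10/3)·k_3 from 10/57*y**2 - 167/152*y - 40/57 → -29/24*y - 5/12
  leading term y: no divisor's leading term divides it; move -29/24*y to the remainder.
  leading term 1: no divisor's leading term divides it; move -5/12 to the remainder.
  remainder 13/8*x - 29/24*y - 5/12 ≠ 0; add k_4 = 13/8*x - 29/24*y - 5/12 to the basis.

The other S-polynomials (S(h_2,k_3), S(h_1,k_4), S(h_2,k_4), S(k_3,k_4)) all reduce to 0 modulo the current basis, so we have a Gröbner basis.
Inter-reduce: drop elements whose leading term is divisible by another's, tail-reduce, and make monic.
Reduced Gröbner basis: {x - 29/39*y - 10/39, y**2 + 5/8*y - 13/8}.

Same reduced basis, so the two generating sets span the same ideal.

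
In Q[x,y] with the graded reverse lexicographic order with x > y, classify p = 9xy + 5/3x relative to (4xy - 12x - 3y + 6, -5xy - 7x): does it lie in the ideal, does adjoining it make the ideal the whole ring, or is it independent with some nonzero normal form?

9xy + 5/3x is independent of I; its normal form modulo I is 41/22y - 41/11.

First compute the reduced Gröbner basis of I by Buchberger's algorithm.
f_1 = 4xy - 12x - 3y + 6, LT = xy.
f_2 = -5xy - 7x, LT = xy.

S(f_1,f_2): lcm = xy. S = -22/5x - 3/4y + 3/2.
  leading term x: no divisor's leading term divides it; move -22/5x to the remainder.
  leading term y: no divisor's leading term divides it; move -3/4y to the remainder.
  leading term 1: no divisor's leading term divides it; move 3/2 to the remainder.
  remainder -22/5x - 3/4y + 3/2 ≠ 0; add h_3 = -22/5x - 3/4y + 3/2 to the basis.

S(f_1,h_3): lcm = xy. S = -15/88y^2 - 3x - 9/22y + 3/2.
  leading term y^2: no divisor's leading term divides it; move -15/88y^2 to the remainder.
  leading term x: subtract (15/22)·h_3 from -3x - 9/22y + 3/2 → 9/88y + 21/44
  leading term y: no divisor's leading term divides it; move 9/88y to the remainder.
  leading term 1: no divisor's leading term divides it; move 21/44 to the remainder.
  remainder -15/88y^2 + 9/88y + 21/44 ≠ 0; add h_4 = -15/88y^2 + 9/88y + 21/44 to the basis.

The other S-polynomials (S(f_2,h_3), S(f_1,h_4), S(f_2,h_4), S(h_3,h_4)) all reduce to 0 modulo the current basis, so we have a Gröbner basis.
Inter-reduce: drop elements whose leading term is divisible by another's, tail-reduce, and make monic.
Reduced Gröbner basis: {y^2 - 3/5y - 14/5, x + 15/88y - 15/44}.
Label its elements g_1 = y^2 - 3/5y - 14/5, g_2 = x + 15/88y - 15/44.

Reduce p = 9xy + 5/3x modulo G:
  leading term xy: subtract (9y)·g_2 from 9xy + 5/3x → -135/88y^2 + 5/3x + 135/44y
  leading term y^2: subtract (-135/88)·g_1 from -135/88y^2 + 5/3x + 135/44y → 5/3x + 189/88y - 189/44
  leading term x: subtract (5/3)·g_2 from 5/3x + 189/88y - 189/44 → 41/22y - 41/11
  leading term y: no divisor's leading term divides it; move 41/22y to the remainder.
  leading term 1: no divisor's leading term divides it; move -41/11 to the remainder.
  normal form = 41/22y - 41/11.
The normal form is nonzero, so p ∉ I. Since p minus its normal form lies in I, I + (p) = I + (r) where r = 41/22y - 41/11; decide whether this ideal is the whole ring.
Run Buchberger on G together with r (pairs among the g_i already reduce to 0 since G is a Gröbner basis):
g_1 = y^2 - 3/5y - 14/5, LT = y^2.
g_2 = x + 15/88y - 15/44, LT = x.
r = 41/22y - 41/11, LT = y.

The S-polynomials (S(g_1,g_2), S(g_1,r), S(g_2,r)) all reduce to 0 modulo the current basis, so we have a Gröbner basis.
Inter-reduce: drop elements whose leading term is divisible by another's, tail-reduce, and make monic.
Reduced Gröbner basis: {x, y - 2}.
The reduced Gröbner basis of I + (p) is {x, y - 2} ≠ {1}, a proper ideal, so the enlarged system stays consistent: p is independent of I, with normal form 41/22y - 41/11.

The remainder on division by a Gröbner basis is unique — it is the normal form.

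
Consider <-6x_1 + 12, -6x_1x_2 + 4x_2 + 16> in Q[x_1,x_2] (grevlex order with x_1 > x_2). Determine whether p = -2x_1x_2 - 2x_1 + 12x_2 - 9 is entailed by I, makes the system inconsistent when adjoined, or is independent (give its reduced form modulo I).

Adjoining -2x_1x_2 - 2x_1 + 12x_2 - 9 makes the ideal the whole ring: the system is inconsistent.

First compute the reduced Gröbner basis of I by Buchberger's algorithm.
f_1 = -6x_1 + 12, LT = x_1.
f_2 = -6x_1x_2 + 4x_2 + 16, LT = x_1x_2.

S(f_1,f_2): lcm = x_1x_2. S = -4/3x_2 + 8/3.
  leading term x_2: no divisor's leading term divides it; move -4/3x_2 to the remainder.
  leading term 1: no divisor's leading term divides it; move 8/3 to the remainder.
  remainder -4/3x_2 + 8/3 ≠ 0; add h_3 = -4/3x_2 + 8/3 to the basis.

The other S-polynomials (S(f_1,h_3), S(f_2,h_3)) all reduce to 0 modulo the current basis, so we have a Gröbner basis.
Inter-reduce: drop elements whose leading term is divisible by another's, tail-reduce, and make monic.
Reduced Gröbner basis: {x_1 - 2, x_2 - 2}.
Label its elements g_1 = x_1 - 2, g_2 = x_2 - 2.

Reduce p = -2x_1x_2 - 2x_1 + 12x_2 - 9 modulo G:
  leading term x_1x_2: subtract (-2x_2)·g_1 from -2x_1x_2 - 2x_1 + 12x_2 - 9 → -2x_1 + 8x_2 - 9
  leading term x_1: subtract (-2)·g_1 from -2x_1 + 8x_2 - 9 → 8x_2 - 13
  leading term x_2: subtract (8)·g_2 from 8x_2 - 13 → 3
  leading term 1: no divisor's leading term divides it; move 3 to the remainder.
  normal form = 3.
The normal form is nonzero, so p ∉ I. Since p minus its normal form lies in I, I + (p) = I + (r) where r = 3; decide whether this ideal is the whole ring.
Here r = 3 is a nonzero constant, hence a unit: 1 ∈ I + (p), the Gröbner basis of I + (p) is {1}, and the enlarged system has no common solution — adjoining p is inconsistent.

Ideal membership is decidable via reduction modulo a Gröbner basis.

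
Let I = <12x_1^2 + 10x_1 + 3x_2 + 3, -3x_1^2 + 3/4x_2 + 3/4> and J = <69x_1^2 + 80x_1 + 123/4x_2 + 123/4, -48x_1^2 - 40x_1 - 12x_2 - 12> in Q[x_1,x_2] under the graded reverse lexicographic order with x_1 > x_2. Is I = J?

For a fixed monomial order, each ideal has a unique reduced Gröbner basis; comparing bases decides equality.
Buchberger on the first generating set:
f_1 = 12x_1^2 + 10x_1 + 3x_2 + 3, LT = x_1^2.
f_2 = -3x_1^2 + 3/4x_2 + 3/4, LT = x_1^2.

S(f_1,f_2): lcm = x_1^2. S = 5/6x_1 + 1/2x_2 + 1/2.
  leading term x_1: no divisor's leading term divides it; move 5/6x_1 to the remainder.
  leading term x_2: no divisor's leading term divides it; move 1/2x_2 to the remainder.
  leading term 1: no divisor's leading term divides it; move 1/2 to the remainder.
  remainder 5/6x_1 + 1/2x_2 + 1/2 ≠ 0; add g_3 = 5/6x_1 + 1/2x_2 + 1/2 to the basis.

S(f_1,g_3): lcm = x_1^2. S = -3/5x_1x_2 + 7/30x_1 + 1/4x_2 + 1/4.
  leading term x_1x_2: subtract (-18/25x_2)·g_3 from -3/5x_1x_2 + 7/30x_1 + 1/4x_2 + 1/4 → 9/25x_2^2 + 7/30x_1 + 61/100x_2 + 1/4
  leading term x_2^2: no divisor's leading term divides it; move 9/25x_2^2 to the remainder.
  leading term x_1: subtract (7/25)·g_3 from 7/30x_1 + 61/100x_2 + 1/4 → 47/100x_2 + 11/100
  leading term x_2: no divisor's leading term divides it; move 47/100x_2 to the remainder.
  leading term 1: no divisor's leading term divides it; move 11/100 to the remainder.
  remainder 9/25x_2^2 + 47/100x_2 + 11/100 ≠ 0; add g_4 = 9/25x_2^2 + 47/100x_2 + 11/100 to the basis.

The other S-polynomials (S(f_2,g_3), S(f_1,g_4), S(f_2,g_4), S(g_3,g_4)) all reduce to 0 modulo the current basis, so we have a Gröbner basis.
Inter-reduce: drop elements whose leading term is divisible by another's, tail-reduce, and make monic.
Reduced Gröbner basis: {x_2^2 + 47/36x_2 + 11/36, x_1 + 3/5x_2 + 3/5}.

Buchberger on the second generating set:
h_1 = 69x_1^2 + 80x_1 + 123/4x_2 + 123/4, LT = x_1^2.
h_2 = -48x_1^2 - 40x_1 - 12x_2 - 12, LT = x_1^2.

S(h_1,h_2): lcm = x_1^2. S = 15/46x_1 + 9/46x_2 + 9/46.
  leading term x_1: no divisor's leading term divides it; move 15/46x_1 to the remainder.
  leading term x_2: no divisor's leading term divides it; move 9/46x_2 to the remainder.
  leading term 1: no divisor's leading term divides it; move 9/46 to the remainder.
  remainder 15/46x_1 + 9/46x_2 + 9/46 ≠ 0; add k_3 = 15/46x_1 + 9/46x_2 + 9/46 to the basis.

S(h_1,k_3): lcm = x_1^2. S = -3/5x_1x_2 + 193/345x_1 + 41/92x_2 + 41/92.
  leading term x_1x_2: subtract (-46/25x_2)·k_3 from -3/5x_1x_2 + 193/345x_1 + 41/92x_2 + 41/92 → 9/25x_2^2 + 193/345x_1 + 1853/2300x_2 + 41/92
  leading term x_2^2: no divisor's leading term divides it; move 9/25x_2^2 to the remainder.
  leading term x_1: subtract (386/225)·k_3 from 193/345x_1 + 1853/2300x_2 + 41/92 → 47/100x_2 + 11/100
  leading term x_2: no divisor's leading term divides it; move 47/100x_2 to the remainder.
  leading term 1: no divisor's leading term divides it; move 11/100 to the remainder.
  remainder 9/25x_2^2 + 47/100x_2 + 11/100 ≠ 0; add k_4 = 9/25x_2^2 + 47/100x_2 + 11/100 to the basis.

The other S-polynomials (S(h_2,k_3), S(h_1,k_4), S(h_2,k_4), S(k_3,k_4)) all reduce to 0 modulo the current basis, so we have a Gröbner basis.
Inter-reduce: drop elements whose leading term is divisible by another's, tail-reduce, and make monic.
Reduced Gröbner basis: {x_2^2 + 47/36x_2 + 11/36, x_1 + 3/5x_2 + 3/5}.

Same reduced basis, so the two generating sets span the same ideal.
The choice of monomial ordering does not affect the verdict — as long as both bases are computed under the same ordering, their equality decides ideal equality.

Yes, the ideals are equal.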